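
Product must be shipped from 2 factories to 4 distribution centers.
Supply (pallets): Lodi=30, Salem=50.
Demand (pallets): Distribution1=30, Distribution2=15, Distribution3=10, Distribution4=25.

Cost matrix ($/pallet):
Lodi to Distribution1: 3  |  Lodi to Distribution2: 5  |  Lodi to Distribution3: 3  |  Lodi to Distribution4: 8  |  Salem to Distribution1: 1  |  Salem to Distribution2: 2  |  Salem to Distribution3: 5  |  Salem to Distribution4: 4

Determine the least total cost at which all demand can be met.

An optimal shipping plan:
  Lodi->Distribution1: 20 pallets
  Lodi->Distribution3: 10 pallets
  Salem->Distribution1: 10 pallets
  Salem->Distribution2: 15 pallets
  Salem->Distribution4: 25 pallets
Total cost = $230.

230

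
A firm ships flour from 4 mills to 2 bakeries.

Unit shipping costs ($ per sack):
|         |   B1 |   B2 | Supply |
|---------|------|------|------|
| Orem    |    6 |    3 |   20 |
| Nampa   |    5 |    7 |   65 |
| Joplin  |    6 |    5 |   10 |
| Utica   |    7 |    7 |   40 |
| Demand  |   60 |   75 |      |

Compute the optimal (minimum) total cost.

An optimal shipping plan:
  Orem->B2: 20 × $3 = $60
  Nampa->B1: 60 × $5 = $300
  Nampa->B2: 5 × $7 = $35
  Joplin->B2: 10 × $5 = $50
  Utica->B2: 40 × $7 = $280
Total = 60 + 300 + 35 + 50 + 280 = $725.

725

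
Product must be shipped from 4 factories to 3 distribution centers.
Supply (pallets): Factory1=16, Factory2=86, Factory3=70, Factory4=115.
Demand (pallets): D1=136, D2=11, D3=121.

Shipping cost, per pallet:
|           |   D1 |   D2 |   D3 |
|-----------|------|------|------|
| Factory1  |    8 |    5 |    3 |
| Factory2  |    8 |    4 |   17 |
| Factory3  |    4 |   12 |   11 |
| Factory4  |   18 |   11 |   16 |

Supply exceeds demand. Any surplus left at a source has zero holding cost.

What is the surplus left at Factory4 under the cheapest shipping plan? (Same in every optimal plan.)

Minimum-cost shipments:
  Factory1–D3: 16 × 3 = 48
  Factory2–D1: 75 × 8 = 600
  Factory2–D2: 11 × 4 = 44
  Factory3–D1: 61 × 4 = 244
  Factory3–D3: 9 × 11 = 99
  Factory4–D3: 96 × 16 = 1536
Total cost = 2571.
Factory4 ships 96 of its 115, leaving 19.

19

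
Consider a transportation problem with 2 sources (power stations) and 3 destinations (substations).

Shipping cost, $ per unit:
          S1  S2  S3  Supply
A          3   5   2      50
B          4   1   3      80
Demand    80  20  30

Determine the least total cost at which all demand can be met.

380

An optimal shipping plan:
  A to S1: 20 × $3 = $60
  A to S3: 30 × $2 = $60
  B to S1: 60 × $4 = $240
  B to S2: 20 × $1 = $20
Total = 60 + 60 + 240 + 20 = $380.
(Supply check: A ships 50; B ships 80.)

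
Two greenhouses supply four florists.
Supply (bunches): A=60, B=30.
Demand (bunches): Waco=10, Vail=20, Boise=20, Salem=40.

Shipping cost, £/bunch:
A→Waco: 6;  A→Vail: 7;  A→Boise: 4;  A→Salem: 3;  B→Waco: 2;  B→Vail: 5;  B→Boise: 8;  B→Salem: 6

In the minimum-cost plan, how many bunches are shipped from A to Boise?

The minimum-cost plan:
  A to Boise: 20 × £4 = £80
  A to Salem: 40 × £3 = £120
  B to Waco: 10 × £2 = £20
  B to Vail: 20 × £5 = £100
Total cost = £320.
So A→Boise carries 20 bunches.

20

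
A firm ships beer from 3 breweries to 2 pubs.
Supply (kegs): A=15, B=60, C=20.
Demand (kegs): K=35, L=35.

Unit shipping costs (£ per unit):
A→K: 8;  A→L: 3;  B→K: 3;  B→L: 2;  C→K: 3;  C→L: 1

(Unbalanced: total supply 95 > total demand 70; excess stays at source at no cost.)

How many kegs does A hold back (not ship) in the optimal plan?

An optimal plan:
  B to K: 35 kegs
  B to L: 15 kegs
  C to L: 20 kegs
Total cost = £155.
A ships 0 of its 15, leaving 15.

15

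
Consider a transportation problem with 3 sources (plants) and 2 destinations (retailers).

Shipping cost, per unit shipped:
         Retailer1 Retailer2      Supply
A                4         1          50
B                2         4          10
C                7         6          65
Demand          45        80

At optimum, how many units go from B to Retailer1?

10

The minimum-cost plan:
  A→Retailer2: 50 × 1 = 50
  B→Retailer1: 10 × 2 = 20
  C→Retailer1: 35 × 7 = 245
  C→Retailer2: 30 × 6 = 180
Total cost = 495.
So B→Retailer1 carries 10 units.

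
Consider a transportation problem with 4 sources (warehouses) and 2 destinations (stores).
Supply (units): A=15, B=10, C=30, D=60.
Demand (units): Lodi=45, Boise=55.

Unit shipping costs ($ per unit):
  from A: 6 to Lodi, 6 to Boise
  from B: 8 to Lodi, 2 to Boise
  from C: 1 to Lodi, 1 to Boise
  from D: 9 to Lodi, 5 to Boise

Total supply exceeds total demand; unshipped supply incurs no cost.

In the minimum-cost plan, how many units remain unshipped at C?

0

Minimum-cost shipments:
  A→Lodi: 15 × $6 = $90
  B→Boise: 10 × $2 = $20
  C→Lodi: 30 × $1 = $30
  D→Boise: 45 × $5 = $225
Total cost = $365.
C ships 30 of its 30, leaving 0.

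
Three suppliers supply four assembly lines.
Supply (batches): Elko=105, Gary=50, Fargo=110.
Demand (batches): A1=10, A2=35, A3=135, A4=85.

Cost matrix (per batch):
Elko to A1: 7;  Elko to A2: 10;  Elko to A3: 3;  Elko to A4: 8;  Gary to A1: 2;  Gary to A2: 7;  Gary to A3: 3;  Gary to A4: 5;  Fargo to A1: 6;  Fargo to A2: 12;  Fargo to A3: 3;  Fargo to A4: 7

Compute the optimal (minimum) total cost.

1255

One minimum-cost allocation:
  Elko->A3: 105 × 3 = 315
  Gary->A1: 10 × 2 = 20
  Gary->A2: 35 × 7 = 245
  Gary->A4: 5 × 5 = 25
  Fargo->A3: 30 × 3 = 90
  Fargo->A4: 80 × 7 = 560
Total = 315 + 20 + 245 + 25 + 90 + 560 = 1255.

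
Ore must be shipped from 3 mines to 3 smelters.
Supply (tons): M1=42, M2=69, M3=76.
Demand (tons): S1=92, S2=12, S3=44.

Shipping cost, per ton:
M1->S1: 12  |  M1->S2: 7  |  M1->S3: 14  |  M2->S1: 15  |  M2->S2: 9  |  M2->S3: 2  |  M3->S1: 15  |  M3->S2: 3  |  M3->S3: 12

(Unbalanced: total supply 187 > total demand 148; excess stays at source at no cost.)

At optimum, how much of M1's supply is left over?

0

Minimum-cost shipments:
  M1–S1: 42 × 12 = 504
  M2–S1: 25 × 15 = 375
  M2–S3: 44 × 2 = 88
  M3–S1: 25 × 15 = 375
  M3–S2: 12 × 3 = 36
Total cost = 1378.
M1 ships 42 of its 42, leaving 0.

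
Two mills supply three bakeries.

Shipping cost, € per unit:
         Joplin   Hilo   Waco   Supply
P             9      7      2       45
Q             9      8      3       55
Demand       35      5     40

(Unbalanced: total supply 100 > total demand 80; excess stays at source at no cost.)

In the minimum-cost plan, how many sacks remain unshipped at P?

0

An optimal plan:
  P to Hilo: 5 × €7 = €35
  P to Waco: 40 × €2 = €80
  Q to Joplin: 35 × €9 = €315
Total cost = €430.
P ships 45 of its 45, leaving 0.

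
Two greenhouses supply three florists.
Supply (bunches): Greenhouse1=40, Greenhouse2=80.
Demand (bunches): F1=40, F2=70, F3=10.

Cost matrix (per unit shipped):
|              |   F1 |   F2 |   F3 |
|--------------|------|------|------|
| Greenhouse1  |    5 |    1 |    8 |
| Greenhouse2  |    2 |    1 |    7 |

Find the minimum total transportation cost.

A cheapest plan:
  Greenhouse1–F2: 40 × 1 = 40
  Greenhouse2–F1: 40 × 2 = 80
  Greenhouse2–F2: 30 × 1 = 30
  Greenhouse2–F3: 10 × 7 = 70
Total = 40 + 80 + 30 + 70 = 220.
(Supply check: Greenhouse1 ships 40; Greenhouse2 ships 80.)

220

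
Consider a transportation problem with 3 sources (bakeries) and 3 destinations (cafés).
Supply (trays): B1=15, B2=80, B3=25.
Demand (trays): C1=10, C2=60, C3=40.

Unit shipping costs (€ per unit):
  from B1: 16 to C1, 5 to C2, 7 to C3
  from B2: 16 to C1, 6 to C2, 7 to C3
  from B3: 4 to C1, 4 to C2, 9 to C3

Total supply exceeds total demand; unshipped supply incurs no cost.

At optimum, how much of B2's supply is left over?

10

An optimal plan:
  B1→C2: 15 × €5 = €75
  B2→C2: 30 × €6 = €180
  B2→C3: 40 × €7 = €280
  B3→C1: 10 × €4 = €40
  B3→C2: 15 × €4 = €60
Total cost = €635.
B2 ships 70 of its 80, leaving 10.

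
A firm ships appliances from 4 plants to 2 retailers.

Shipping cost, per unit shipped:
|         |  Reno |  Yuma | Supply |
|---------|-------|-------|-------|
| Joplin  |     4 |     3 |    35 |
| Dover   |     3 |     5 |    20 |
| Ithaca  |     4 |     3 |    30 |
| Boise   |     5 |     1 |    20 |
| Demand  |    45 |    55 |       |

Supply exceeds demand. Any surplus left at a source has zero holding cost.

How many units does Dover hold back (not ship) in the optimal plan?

Minimum-cost shipments:
  Joplin->Yuma: 35 units
  Dover->Reno: 20 units
  Ithaca->Reno: 25 units
  Boise->Yuma: 20 units
Total cost = 285.
Dover ships 20 of its 20, leaving 0.

0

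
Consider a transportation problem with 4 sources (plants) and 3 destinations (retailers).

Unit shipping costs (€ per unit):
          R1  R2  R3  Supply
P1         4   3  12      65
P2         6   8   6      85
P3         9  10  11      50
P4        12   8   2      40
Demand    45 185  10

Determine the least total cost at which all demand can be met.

1545

One minimum-cost allocation:
  P1->R2: 65 × €3 = €195
  P2->R1: 45 × €6 = €270
  P2->R2: 40 × €8 = €320
  P3->R2: 50 × €10 = €500
  P4->R2: 30 × €8 = €240
  P4->R3: 10 × €2 = €20
Total = 195 + 270 + 320 + 500 + 240 + 20 = €1545.
(Supply check: P1 ships 65; P2 ships 85; P3 ships 50; P4 ships 40.)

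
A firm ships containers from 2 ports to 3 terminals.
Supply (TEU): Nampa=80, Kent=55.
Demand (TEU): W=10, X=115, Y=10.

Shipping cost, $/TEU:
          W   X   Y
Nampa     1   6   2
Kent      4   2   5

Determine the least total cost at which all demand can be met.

500

Optimal allocation:
  Nampa to W: 10 × $1 = $10
  Nampa to X: 60 × $6 = $360
  Nampa to Y: 10 × $2 = $20
  Kent to X: 55 × $2 = $110
Total = 10 + 360 + 20 + 110 = $500.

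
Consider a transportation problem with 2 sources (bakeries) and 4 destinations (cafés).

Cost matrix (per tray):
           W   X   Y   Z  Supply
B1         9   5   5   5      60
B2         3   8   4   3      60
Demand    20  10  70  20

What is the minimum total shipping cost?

One minimum-cost allocation:
  B1–X: 10 × 5 = 50
  B1–Y: 50 × 5 = 250
  B2–W: 20 × 3 = 60
  B2–Y: 20 × 4 = 80
  B2–Z: 20 × 3 = 60
Total = 50 + 250 + 60 + 80 + 60 = 500.
(Supply check: B1 ships 60; B2 ships 60.)

500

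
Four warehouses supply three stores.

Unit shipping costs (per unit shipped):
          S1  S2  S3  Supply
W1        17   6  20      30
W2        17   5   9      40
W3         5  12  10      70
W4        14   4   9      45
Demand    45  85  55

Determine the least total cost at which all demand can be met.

An optimal shipping plan:
  W1→S2: 30 units
  W2→S2: 10 units
  W2→S3: 30 units
  W3→S1: 45 units
  W3→S3: 25 units
  W4→S2: 45 units
Total cost = 1155.
(Supply check: W1 ships 30; W2 ships 40; W3 ships 70; W4 ships 45.)

1155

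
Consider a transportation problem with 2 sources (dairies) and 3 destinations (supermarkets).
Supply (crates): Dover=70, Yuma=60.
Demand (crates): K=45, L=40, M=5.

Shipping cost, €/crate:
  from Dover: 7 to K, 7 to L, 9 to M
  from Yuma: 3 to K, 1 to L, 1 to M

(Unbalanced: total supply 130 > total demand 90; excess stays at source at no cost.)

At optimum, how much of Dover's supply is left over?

40

An optimal plan:
  Dover–K: 30 × €7 = €210
  Yuma–K: 15 × €3 = €45
  Yuma–L: 40 × €1 = €40
  Yuma–M: 5 × €1 = €5
Total cost = €300.
Dover ships 30 of its 70, leaving 40.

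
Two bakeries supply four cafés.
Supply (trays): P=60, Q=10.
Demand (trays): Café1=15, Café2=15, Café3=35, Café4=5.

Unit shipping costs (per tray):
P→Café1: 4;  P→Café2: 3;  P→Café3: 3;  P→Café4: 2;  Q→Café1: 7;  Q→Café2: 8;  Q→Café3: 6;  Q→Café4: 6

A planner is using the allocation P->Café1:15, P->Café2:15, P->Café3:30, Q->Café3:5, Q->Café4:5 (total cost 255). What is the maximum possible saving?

5

Current plan cost = 15·4 + 15·3 + 30·3 + 5·6 + 5·6 = 255.
Optimal plan:
  P->Café1: 5 × 4 = 20
  P->Café2: 15 × 3 = 45
  P->Café3: 35 × 3 = 105
  P->Café4: 5 × 2 = 10
  Q->Café1: 10 × 7 = 70
Optimal cost = 250.
Saving = 255 − 250 = 5.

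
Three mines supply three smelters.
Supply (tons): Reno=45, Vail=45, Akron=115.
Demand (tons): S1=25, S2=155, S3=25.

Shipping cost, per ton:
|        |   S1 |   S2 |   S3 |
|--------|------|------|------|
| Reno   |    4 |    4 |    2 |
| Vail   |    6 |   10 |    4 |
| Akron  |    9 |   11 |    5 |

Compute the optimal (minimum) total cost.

1645

An optimal shipping plan:
  Reno→S2: 45 × 4 = 180
  Vail→S1: 25 × 6 = 150
  Vail→S3: 20 × 4 = 80
  Akron→S2: 110 × 11 = 1210
  Akron→S3: 5 × 5 = 25
Total = 180 + 150 + 80 + 1210 + 25 = 1645.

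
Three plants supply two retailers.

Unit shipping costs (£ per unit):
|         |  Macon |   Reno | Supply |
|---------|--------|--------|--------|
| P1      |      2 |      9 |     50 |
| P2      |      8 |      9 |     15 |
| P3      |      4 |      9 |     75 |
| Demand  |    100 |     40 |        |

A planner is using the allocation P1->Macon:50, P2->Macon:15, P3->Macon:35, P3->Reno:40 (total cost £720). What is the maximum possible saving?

Current plan cost = 50·2 + 15·8 + 35·4 + 40·9 = £720.
Optimal plan:
  P1–Macon: 50 × £2 = £100
  P2–Reno: 15 × £9 = £135
  P3–Macon: 50 × £4 = £200
  P3–Reno: 25 × £9 = £225
Optimal cost = £660.
Saving = 720 − 660 = £60.

60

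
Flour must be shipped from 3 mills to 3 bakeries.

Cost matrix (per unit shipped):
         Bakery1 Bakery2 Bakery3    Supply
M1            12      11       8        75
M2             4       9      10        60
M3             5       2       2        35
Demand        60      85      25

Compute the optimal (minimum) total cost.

1060

A cheapest plan:
  M1–Bakery2: 50 × 11 = 550
  M1–Bakery3: 25 × 8 = 200
  M2–Bakery1: 60 × 4 = 240
  M3–Bakery2: 35 × 2 = 70
Total = 550 + 200 + 240 + 70 = 1060.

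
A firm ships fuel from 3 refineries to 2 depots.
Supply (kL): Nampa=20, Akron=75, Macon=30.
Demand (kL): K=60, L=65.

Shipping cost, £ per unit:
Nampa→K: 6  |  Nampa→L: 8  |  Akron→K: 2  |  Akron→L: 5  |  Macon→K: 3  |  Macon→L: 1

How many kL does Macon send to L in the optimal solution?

Solving gives:
  Nampa to L: 20 × £8 = £160
  Akron to K: 60 × £2 = £120
  Akron to L: 15 × £5 = £75
  Macon to L: 30 × £1 = £30
Total cost = £385.
So Macon→L carries 30 kL.

30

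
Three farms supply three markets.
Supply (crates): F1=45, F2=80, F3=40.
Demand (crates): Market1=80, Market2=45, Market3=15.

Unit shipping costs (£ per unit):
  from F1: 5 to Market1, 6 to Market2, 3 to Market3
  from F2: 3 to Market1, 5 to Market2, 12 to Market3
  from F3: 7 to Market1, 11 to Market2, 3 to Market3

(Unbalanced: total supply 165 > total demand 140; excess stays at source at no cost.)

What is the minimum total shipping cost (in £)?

Optimal allocation:
  F1→Market2: 45 crates
  F2→Market1: 80 crates
  F3→Market3: 15 crates
Total cost = £555.

555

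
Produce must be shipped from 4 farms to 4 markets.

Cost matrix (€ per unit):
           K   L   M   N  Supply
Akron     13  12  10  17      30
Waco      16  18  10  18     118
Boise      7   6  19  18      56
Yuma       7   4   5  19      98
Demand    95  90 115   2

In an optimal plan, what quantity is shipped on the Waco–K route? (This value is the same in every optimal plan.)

Solving gives:
  Akron to K: 30 × €13 = €390
  Waco to K: 1 × €16 = €16
  Waco to M: 115 × €10 = €1150
  Waco to N: 2 × €18 = €36
  Boise to K: 56 × €7 = €392
  Yuma to K: 8 × €7 = €56
  Yuma to L: 90 × €4 = €360
Total cost = €2400.
So Waco→K carries 1 crates.

1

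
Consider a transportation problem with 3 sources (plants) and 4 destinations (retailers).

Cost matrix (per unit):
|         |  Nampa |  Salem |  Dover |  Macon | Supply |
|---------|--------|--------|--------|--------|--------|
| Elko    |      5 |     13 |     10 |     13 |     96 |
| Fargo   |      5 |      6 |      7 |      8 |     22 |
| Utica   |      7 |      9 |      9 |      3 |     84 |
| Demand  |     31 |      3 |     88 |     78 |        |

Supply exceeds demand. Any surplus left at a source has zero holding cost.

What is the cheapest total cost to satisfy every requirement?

An optimal shipping plan:
  Elko->Nampa: 31 × 5 = 155
  Elko->Dover: 63 × 10 = 630
  Fargo->Salem: 3 × 6 = 18
  Fargo->Dover: 19 × 7 = 133
  Utica->Dover: 6 × 9 = 54
  Utica->Macon: 78 × 3 = 234
Total = 155 + 630 + 18 + 133 + 54 + 234 = 1224.
(Supply check: Elko ships 94; Fargo ships 22; Utica ships 84.)

1224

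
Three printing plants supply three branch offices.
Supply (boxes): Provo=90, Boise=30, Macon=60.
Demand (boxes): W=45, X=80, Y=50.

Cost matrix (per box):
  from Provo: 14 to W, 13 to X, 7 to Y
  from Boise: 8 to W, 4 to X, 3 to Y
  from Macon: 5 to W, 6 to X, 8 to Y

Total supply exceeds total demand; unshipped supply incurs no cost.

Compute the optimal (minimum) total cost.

One minimum-cost allocation:
  Provo->X: 35 boxes
  Provo->Y: 50 boxes
  Boise->X: 30 boxes
  Macon->W: 45 boxes
  Macon->X: 15 boxes
Total cost = 1240.
(Supply check: Provo ships 85; Boise ships 30; Macon ships 60.)

1240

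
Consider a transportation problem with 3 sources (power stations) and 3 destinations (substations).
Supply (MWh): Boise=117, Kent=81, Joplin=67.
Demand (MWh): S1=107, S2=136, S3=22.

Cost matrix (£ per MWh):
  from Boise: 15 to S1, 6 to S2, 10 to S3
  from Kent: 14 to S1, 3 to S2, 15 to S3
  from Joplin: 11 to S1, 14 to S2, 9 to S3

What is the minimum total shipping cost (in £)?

2130

Optimal allocation:
  Boise->S1: 40 × £15 = £600
  Boise->S2: 55 × £6 = £330
  Boise->S3: 22 × £10 = £220
  Kent->S2: 81 × £3 = £243
  Joplin->S1: 67 × £11 = £737
Total = 600 + 330 + 220 + 243 + 737 = £2130.
(Supply check: Boise ships 117; Kent ships 81; Joplin ships 67.)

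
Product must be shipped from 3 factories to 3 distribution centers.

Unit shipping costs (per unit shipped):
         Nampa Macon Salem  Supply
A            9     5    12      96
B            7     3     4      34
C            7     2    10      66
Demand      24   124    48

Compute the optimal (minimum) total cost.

942

An optimal shipping plan:
  A–Nampa: 24 × 9 = 216
  A–Macon: 58 × 5 = 290
  A–Salem: 14 × 12 = 168
  B–Salem: 34 × 4 = 136
  C–Macon: 66 × 2 = 132
Total = 216 + 290 + 168 + 136 + 132 = 942.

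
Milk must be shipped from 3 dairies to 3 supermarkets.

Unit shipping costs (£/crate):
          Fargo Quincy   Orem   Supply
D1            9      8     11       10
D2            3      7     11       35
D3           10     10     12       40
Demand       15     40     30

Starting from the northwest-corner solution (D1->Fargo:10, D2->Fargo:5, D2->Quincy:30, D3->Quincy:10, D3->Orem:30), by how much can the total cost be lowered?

50

Current plan cost = 10·9 + 5·3 + 30·7 + 10·10 + 30·12 = £775.
Optimal plan:
  D1–Quincy: 10 × £8 = £80
  D2–Fargo: 15 × £3 = £45
  D2–Quincy: 20 × £7 = £140
  D3–Quincy: 10 × £10 = £100
  D3–Orem: 30 × £12 = £360
Optimal cost = £725.
Saving = 775 − 725 = £50.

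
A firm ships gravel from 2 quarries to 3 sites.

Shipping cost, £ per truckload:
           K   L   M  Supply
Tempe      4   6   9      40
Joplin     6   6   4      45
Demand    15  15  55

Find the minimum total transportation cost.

420

An optimal shipping plan:
  Tempe→K: 15 × £4 = £60
  Tempe→L: 15 × £6 = £90
  Tempe→M: 10 × £9 = £90
  Joplin→M: 45 × £4 = £180
Total = 60 + 90 + 90 + 180 = £420.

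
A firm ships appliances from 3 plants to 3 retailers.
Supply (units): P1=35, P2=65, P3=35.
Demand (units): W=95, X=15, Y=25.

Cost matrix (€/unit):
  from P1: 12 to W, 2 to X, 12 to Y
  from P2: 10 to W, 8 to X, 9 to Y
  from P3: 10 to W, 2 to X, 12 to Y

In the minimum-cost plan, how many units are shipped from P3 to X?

Optimal shipments:
  P1 to W: 20 × €12 = €240
  P1 to X: 15 × €2 = €30
  P2 to W: 40 × €10 = €400
  P2 to Y: 25 × €9 = €225
  P3 to W: 35 × €10 = €350
Total cost = €1245.
The route P3→X is not used.

0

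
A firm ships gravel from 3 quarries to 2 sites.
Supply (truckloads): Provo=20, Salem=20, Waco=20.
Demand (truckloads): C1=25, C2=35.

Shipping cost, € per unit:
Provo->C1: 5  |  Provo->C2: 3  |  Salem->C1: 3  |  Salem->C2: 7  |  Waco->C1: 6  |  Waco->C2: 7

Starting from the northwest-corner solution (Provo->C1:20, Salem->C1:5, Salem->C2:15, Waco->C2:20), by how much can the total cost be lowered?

Current plan cost = 20·5 + 5·3 + 15·7 + 20·7 = €360.
Optimal plan:
  Provo–C2: 20 × €3 = €60
  Salem–C1: 20 × €3 = €60
  Waco–C1: 5 × €6 = €30
  Waco–C2: 15 × €7 = €105
Optimal cost = €255.
Saving = 360 − 255 = €105.

105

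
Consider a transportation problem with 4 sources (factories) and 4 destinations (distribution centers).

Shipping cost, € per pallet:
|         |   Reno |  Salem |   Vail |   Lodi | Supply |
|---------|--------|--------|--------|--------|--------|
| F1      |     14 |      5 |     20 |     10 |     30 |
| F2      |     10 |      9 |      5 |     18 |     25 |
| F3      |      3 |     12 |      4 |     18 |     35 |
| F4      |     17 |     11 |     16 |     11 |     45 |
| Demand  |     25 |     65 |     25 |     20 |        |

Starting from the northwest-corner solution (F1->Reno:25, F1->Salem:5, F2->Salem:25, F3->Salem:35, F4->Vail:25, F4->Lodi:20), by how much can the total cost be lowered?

715

Current plan cost = 25·14 + 5·5 + 25·9 + 35·12 + 25·16 + 20·11 = €1640.
Optimal plan:
  F1→Salem: 30 × €5 = €150
  F2→Salem: 10 × €9 = €90
  F2→Vail: 15 × €5 = €75
  F3→Reno: 25 × €3 = €75
  F3→Vail: 10 × €4 = €40
  F4→Salem: 25 × €11 = €275
  F4→Lodi: 20 × €11 = €220
Optimal cost = €925.
Saving = 1640 − 925 = €715.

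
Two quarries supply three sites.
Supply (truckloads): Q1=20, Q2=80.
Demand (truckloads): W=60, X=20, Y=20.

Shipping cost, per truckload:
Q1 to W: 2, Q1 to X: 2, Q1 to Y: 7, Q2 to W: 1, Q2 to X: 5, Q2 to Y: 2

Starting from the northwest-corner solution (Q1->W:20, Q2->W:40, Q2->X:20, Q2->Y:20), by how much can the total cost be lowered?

80

Current plan cost = 20·2 + 40·1 + 20·5 + 20·2 = 220.
Optimal plan:
  Q1 to X: 20 × 2 = 40
  Q2 to W: 60 × 1 = 60
  Q2 to Y: 20 × 2 = 40
Optimal cost = 140.
Saving = 220 − 140 = 80.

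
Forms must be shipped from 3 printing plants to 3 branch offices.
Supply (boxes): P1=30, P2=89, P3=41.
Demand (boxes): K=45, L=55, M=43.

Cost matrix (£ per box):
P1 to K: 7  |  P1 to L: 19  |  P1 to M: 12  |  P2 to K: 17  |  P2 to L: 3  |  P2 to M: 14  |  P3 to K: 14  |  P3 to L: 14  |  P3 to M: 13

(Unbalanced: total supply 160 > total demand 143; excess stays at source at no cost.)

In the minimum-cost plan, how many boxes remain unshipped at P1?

0

Minimum-cost shipments:
  P1 to K: 30 × £7 = £210
  P2 to L: 55 × £3 = £165
  P2 to M: 17 × £14 = £238
  P3 to K: 15 × £14 = £210
  P3 to M: 26 × £13 = £338
Total cost = £1161.
P1 ships 30 of its 30, leaving 0.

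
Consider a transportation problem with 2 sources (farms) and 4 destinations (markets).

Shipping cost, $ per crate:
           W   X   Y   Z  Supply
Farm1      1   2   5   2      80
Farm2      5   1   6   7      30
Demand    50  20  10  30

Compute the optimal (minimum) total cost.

A cheapest plan:
  Farm1 to W: 50 × $1 = $50
  Farm1 to Z: 30 × $2 = $60
  Farm2 to X: 20 × $1 = $20
  Farm2 to Y: 10 × $6 = $60
Total = 50 + 60 + 20 + 60 = $190.

190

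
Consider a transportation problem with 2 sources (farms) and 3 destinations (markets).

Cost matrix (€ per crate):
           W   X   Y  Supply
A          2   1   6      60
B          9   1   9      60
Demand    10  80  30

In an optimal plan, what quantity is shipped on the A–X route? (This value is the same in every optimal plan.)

20

Solving gives:
  A–W: 10 × €2 = €20
  A–X: 20 × €1 = €20
  A–Y: 30 × €6 = €180
  B–X: 60 × €1 = €60
Total cost = €280.
So A→X carries 20 crates.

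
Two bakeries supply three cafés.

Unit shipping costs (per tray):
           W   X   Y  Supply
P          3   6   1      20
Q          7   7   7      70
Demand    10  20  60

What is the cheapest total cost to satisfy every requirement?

An optimal shipping plan:
  P to Y: 20 trays
  Q to W: 10 trays
  Q to X: 20 trays
  Q to Y: 40 trays
Total cost = 510.
(Supply check: P ships 20; Q ships 70.)

510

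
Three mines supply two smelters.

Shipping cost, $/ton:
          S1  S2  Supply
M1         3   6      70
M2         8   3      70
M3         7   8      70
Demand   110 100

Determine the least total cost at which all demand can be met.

940

One minimum-cost allocation:
  M1–S1: 70 tons
  M2–S2: 70 tons
  M3–S1: 40 tons
  M3–S2: 30 tons
Total cost = $940.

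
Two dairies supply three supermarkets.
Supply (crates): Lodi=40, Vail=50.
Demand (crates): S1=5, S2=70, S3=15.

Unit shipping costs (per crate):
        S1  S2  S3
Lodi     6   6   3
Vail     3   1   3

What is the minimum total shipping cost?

245

One minimum-cost allocation:
  Lodi→S1: 5 × 6 = 30
  Lodi→S2: 20 × 6 = 120
  Lodi→S3: 15 × 3 = 45
  Vail→S2: 50 × 1 = 50
Total = 30 + 120 + 45 + 50 = 245.
(Supply check: Lodi ships 40; Vail ships 50.)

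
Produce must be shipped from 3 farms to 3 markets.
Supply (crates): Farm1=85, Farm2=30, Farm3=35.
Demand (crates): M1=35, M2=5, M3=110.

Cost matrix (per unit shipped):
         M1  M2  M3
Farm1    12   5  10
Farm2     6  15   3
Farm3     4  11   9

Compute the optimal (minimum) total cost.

1055

Optimal allocation:
  Farm1→M2: 5 crates
  Farm1→M3: 80 crates
  Farm2→M3: 30 crates
  Farm3→M1: 35 crates
Total cost = 1055.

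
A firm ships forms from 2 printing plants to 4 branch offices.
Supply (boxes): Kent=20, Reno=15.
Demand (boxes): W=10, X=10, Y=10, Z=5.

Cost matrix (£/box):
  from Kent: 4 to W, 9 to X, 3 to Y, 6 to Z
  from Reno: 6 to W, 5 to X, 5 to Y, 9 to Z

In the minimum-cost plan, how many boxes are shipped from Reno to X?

10

The minimum-cost plan:
  Kent to W: 10 × £4 = £40
  Kent to Y: 5 × £3 = £15
  Kent to Z: 5 × £6 = £30
  Reno to X: 10 × £5 = £50
  Reno to Y: 5 × £5 = £25
Total cost = £160.
So Reno→X carries 10 boxes.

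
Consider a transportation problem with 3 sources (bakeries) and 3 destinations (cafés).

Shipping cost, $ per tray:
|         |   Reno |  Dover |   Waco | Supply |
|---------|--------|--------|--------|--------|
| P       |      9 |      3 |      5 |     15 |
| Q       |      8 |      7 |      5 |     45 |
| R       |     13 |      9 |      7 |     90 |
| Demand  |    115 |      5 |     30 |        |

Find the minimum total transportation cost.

1455

An optimal shipping plan:
  P to Reno: 10 × $9 = $90
  P to Dover: 5 × $3 = $15
  Q to Reno: 45 × $8 = $360
  R to Reno: 60 × $13 = $780
  R to Waco: 30 × $7 = $210
Total = 90 + 15 + 360 + 780 + 210 = $1455.
(Supply check: P ships 15; Q ships 45; R ships 90.)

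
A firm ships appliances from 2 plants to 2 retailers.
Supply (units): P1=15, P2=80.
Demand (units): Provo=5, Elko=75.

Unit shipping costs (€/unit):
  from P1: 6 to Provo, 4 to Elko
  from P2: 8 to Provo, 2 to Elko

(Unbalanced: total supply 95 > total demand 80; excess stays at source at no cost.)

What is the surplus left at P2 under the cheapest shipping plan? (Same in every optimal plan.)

An optimal plan:
  P1–Provo: 5 units
  P2–Elko: 75 units
Total cost = €180.
P2 ships 75 of its 80, leaving 5.

5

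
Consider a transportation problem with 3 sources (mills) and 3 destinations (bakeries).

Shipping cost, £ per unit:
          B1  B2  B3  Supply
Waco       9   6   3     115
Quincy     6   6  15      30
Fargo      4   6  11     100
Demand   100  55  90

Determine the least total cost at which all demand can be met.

1000

Optimal allocation:
  Waco→B2: 25 × £6 = £150
  Waco→B3: 90 × £3 = £270
  Quincy→B2: 30 × £6 = £180
  Fargo→B1: 100 × £4 = £400
Total = 150 + 270 + 180 + 400 = £1000.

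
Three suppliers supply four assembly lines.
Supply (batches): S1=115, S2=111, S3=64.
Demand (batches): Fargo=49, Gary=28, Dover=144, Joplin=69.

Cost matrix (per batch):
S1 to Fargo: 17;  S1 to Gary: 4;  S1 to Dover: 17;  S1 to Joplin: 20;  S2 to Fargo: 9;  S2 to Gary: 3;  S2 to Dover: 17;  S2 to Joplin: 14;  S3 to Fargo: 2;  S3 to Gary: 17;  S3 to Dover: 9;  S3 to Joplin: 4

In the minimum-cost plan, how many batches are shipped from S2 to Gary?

28

Solving gives:
  S1->Dover: 115 × 17 = 1955
  S2->Fargo: 49 × 9 = 441
  S2->Gary: 28 × 3 = 84
  S2->Dover: 29 × 17 = 493
  S2->Joplin: 5 × 14 = 70
  S3->Joplin: 64 × 4 = 256
Total cost = 3299.
So S2→Gary carries 28 batches.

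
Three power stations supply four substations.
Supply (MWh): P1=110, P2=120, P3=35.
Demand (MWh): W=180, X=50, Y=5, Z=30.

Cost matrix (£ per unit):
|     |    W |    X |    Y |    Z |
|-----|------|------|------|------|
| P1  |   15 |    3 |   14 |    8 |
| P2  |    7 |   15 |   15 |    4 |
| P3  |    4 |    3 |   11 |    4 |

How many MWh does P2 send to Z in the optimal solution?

The minimum-cost plan:
  P1 to W: 25 × £15 = £375
  P1 to X: 50 × £3 = £150
  P1 to Y: 5 × £14 = £70
  P1 to Z: 30 × £8 = £240
  P2 to W: 120 × £7 = £840
  P3 to W: 35 × £4 = £140
Total cost = £1815.
The route P2→Z is not used.

0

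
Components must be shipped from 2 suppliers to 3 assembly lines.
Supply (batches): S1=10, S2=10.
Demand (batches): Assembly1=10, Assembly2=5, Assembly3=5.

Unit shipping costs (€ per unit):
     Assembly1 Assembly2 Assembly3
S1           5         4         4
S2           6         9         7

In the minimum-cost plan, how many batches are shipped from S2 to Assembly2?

The minimum-cost plan:
  S1–Assembly2: 5 × €4 = €20
  S1–Assembly3: 5 × €4 = €20
  S2–Assembly1: 10 × €6 = €60
Total cost = €100.
The route S2→Assembly2 is not used.

0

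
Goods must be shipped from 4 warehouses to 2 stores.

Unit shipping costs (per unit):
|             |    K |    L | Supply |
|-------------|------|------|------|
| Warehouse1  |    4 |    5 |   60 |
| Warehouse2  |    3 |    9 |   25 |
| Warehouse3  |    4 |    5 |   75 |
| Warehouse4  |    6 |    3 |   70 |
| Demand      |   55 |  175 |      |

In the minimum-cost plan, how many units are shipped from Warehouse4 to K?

0

Optimal shipments:
  Warehouse1→K: 30 × 4 = 120
  Warehouse1→L: 30 × 5 = 150
  Warehouse2→K: 25 × 3 = 75
  Warehouse3→L: 75 × 5 = 375
  Warehouse4→L: 70 × 3 = 210
Total cost = 930.
The route Warehouse4→K is not used.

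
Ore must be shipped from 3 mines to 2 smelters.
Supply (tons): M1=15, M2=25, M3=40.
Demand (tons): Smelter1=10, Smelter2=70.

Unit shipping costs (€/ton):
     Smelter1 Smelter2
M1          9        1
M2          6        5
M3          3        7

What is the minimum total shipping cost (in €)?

One minimum-cost allocation:
  M1→Smelter2: 15 × €1 = €15
  M2→Smelter2: 25 × €5 = €125
  M3→Smelter1: 10 × €3 = €30
  M3→Smelter2: 30 × €7 = €210
Total = 15 + 125 + 30 + 210 = €380.

380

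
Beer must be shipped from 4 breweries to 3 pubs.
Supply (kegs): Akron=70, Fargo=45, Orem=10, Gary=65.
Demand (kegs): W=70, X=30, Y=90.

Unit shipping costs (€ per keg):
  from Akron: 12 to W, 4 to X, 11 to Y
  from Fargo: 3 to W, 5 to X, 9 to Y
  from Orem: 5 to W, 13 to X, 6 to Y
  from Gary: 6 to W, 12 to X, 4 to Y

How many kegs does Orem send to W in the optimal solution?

10

The minimum-cost plan:
  Akron–W: 15 kegs
  Akron–X: 30 kegs
  Akron–Y: 25 kegs
  Fargo–W: 45 kegs
  Orem–W: 10 kegs
  Gary–Y: 65 kegs
Total cost = €1020.
So Orem→W carries 10 kegs.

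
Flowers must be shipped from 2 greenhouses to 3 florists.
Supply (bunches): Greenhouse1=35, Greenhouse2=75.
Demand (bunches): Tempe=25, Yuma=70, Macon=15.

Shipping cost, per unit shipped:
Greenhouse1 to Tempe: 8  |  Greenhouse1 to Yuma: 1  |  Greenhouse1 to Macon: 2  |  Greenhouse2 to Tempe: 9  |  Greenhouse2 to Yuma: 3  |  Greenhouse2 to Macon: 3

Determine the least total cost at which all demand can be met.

410

A cheapest plan:
  Greenhouse1–Yuma: 35 × 1 = 35
  Greenhouse2–Tempe: 25 × 9 = 225
  Greenhouse2–Yuma: 35 × 3 = 105
  Greenhouse2–Macon: 15 × 3 = 45
Total = 35 + 225 + 105 + 45 = 410.
(Supply check: Greenhouse1 ships 35; Greenhouse2 ships 75.)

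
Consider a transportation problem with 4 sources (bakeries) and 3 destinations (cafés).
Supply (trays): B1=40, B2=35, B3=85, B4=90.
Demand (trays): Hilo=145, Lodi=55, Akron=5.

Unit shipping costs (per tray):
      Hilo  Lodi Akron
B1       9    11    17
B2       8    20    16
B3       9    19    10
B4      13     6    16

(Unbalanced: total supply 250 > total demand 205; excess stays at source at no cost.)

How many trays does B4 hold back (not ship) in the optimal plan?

Minimum-cost shipments:
  B1 to Hilo: 30 × 9 = 270
  B2 to Hilo: 35 × 8 = 280
  B3 to Hilo: 80 × 9 = 720
  B3 to Akron: 5 × 10 = 50
  B4 to Lodi: 55 × 6 = 330
Total cost = 1650.
B4 ships 55 of its 90, leaving 35.

35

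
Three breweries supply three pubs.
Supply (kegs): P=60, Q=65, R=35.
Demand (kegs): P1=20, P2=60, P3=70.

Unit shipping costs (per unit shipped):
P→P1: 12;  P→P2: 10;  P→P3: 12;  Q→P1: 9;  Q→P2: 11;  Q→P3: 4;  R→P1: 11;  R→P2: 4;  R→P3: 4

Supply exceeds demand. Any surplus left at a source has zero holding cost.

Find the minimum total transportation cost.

A cheapest plan:
  P to P1: 20 kegs
  P to P2: 30 kegs
  Q to P3: 65 kegs
  R to P2: 30 kegs
  R to P3: 5 kegs
Total cost = 940.

940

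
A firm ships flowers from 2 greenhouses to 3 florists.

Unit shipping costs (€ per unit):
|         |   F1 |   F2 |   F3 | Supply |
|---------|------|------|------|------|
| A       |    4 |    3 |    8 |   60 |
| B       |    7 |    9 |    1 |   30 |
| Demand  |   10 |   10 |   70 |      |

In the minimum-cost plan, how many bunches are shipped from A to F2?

Solving gives:
  A to F1: 10 × €4 = €40
  A to F2: 10 × €3 = €30
  A to F3: 40 × €8 = €320
  B to F3: 30 × €1 = €30
Total cost = €420.
So A→F2 carries 10 bunches.

10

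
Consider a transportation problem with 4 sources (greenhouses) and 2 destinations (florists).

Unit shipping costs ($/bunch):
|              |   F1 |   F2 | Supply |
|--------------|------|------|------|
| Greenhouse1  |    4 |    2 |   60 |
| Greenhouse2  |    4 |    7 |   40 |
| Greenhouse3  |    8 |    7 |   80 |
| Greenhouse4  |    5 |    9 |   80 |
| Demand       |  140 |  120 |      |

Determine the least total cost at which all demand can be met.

1260

An optimal shipping plan:
  Greenhouse1–F2: 60 × $2 = $120
  Greenhouse2–F1: 40 × $4 = $160
  Greenhouse3–F1: 20 × $8 = $160
  Greenhouse3–F2: 60 × $7 = $420
  Greenhouse4–F1: 80 × $5 = $400
Total = 120 + 160 + 160 + 420 + 400 = $1260.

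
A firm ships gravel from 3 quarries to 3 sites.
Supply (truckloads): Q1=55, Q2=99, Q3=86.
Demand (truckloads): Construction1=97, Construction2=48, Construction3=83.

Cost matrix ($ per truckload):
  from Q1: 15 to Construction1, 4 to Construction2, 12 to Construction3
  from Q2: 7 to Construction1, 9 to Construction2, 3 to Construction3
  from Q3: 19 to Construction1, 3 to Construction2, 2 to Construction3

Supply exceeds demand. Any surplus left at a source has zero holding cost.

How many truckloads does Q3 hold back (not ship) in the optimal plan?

0

Minimum-cost shipments:
  Q1->Construction2: 45 × $4 = $180
  Q2->Construction1: 97 × $7 = $679
  Q3->Construction2: 3 × $3 = $9
  Q3->Construction3: 83 × $2 = $166
Total cost = $1034.
Q3 ships 86 of its 86, leaving 0.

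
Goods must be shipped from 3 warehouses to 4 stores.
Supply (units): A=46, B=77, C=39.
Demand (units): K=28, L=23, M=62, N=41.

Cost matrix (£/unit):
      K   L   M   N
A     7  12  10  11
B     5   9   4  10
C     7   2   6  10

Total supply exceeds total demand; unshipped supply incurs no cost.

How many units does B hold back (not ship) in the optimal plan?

0

An optimal plan:
  A to K: 13 × £7 = £91
  A to N: 25 × £11 = £275
  B to K: 15 × £5 = £75
  B to M: 62 × £4 = £248
  C to L: 23 × £2 = £46
  C to N: 16 × £10 = £160
Total cost = £895.
B ships 77 of its 77, leaving 0.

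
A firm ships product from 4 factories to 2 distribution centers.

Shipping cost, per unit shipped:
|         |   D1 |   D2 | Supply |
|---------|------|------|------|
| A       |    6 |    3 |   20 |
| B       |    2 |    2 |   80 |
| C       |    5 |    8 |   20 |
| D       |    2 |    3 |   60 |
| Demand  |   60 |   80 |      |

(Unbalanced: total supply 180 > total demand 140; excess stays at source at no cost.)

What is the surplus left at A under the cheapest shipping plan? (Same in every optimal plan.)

Minimum-cost shipments:
  B->D2: 80 × 2 = 160
  D->D1: 60 × 2 = 120
Total cost = 280.
A ships 0 of its 20, leaving 20.

20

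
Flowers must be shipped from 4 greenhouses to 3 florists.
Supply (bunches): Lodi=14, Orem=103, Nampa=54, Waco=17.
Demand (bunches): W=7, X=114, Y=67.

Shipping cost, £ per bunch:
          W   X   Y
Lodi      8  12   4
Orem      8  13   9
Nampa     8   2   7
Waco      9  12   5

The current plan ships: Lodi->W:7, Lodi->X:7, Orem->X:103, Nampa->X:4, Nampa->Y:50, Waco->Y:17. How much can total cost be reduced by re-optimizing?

513

Current plan cost = 7·8 + 7·12 + 103·13 + 4·2 + 50·7 + 17·5 = £1922.
Optimal plan:
  Lodi→Y: 14 bunches
  Orem→W: 7 bunches
  Orem→X: 60 bunches
  Orem→Y: 36 bunches
  Nampa→X: 54 bunches
  Waco→Y: 17 bunches
Optimal cost = £1409.
Saving = 1922 − 1409 = £513.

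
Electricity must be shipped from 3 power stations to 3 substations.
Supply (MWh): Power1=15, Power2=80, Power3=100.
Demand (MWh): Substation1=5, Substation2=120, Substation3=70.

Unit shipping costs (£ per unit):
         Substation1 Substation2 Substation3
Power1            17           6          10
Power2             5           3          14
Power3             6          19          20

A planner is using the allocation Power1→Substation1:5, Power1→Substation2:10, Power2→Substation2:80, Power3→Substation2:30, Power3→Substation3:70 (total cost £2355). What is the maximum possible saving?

Current plan cost = 5·17 + 10·6 + 80·3 + 30·19 + 70·20 = £2355.
Optimal plan:
  Power1->Substation2: 15 MWh
  Power2->Substation2: 80 MWh
  Power3->Substation1: 5 MWh
  Power3->Substation2: 25 MWh
  Power3->Substation3: 70 MWh
Optimal cost = £2235.
Saving = 2355 − 2235 = £120.

120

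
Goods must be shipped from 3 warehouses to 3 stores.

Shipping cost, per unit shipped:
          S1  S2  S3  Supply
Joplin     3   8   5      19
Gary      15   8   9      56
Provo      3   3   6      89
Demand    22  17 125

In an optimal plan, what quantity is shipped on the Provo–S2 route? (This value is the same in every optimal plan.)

The minimum-cost plan:
  Joplin→S3: 19 units
  Gary→S3: 56 units
  Provo→S1: 22 units
  Provo→S2: 17 units
  Provo→S3: 50 units
Total cost = 1016.
So Provo→S2 carries 17 units.

17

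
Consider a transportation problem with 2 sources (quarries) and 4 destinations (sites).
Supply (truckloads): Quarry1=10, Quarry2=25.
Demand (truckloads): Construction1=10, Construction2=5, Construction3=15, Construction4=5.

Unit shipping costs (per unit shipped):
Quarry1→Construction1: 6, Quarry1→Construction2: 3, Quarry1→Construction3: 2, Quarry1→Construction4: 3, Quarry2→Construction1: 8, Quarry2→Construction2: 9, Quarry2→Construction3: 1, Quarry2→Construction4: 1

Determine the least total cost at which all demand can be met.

105

A cheapest plan:
  Quarry1–Construction1: 5 × 6 = 30
  Quarry1–Construction2: 5 × 3 = 15
  Quarry2–Construction1: 5 × 8 = 40
  Quarry2–Construction3: 15 × 1 = 15
  Quarry2–Construction4: 5 × 1 = 5
Total = 30 + 15 + 40 + 15 + 5 = 105.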